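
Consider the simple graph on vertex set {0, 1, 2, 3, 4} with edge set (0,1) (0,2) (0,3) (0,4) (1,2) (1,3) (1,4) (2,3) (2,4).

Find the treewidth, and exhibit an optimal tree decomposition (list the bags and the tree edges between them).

Treewidth 3.
One optimal decomposition is:
Bags: B1 = {0, 1, 2, 4}  B2 = {0, 1, 2, 3}
Tree: B1–B2

Each bag holds 4 vertices, so the decomposition has width 3, which upper-bounds the treewidth. For the lower bound, the 4 vertices {0, 1, 2, 3} are pairwise adjacent, and any tree decomposition puts a clique entirely inside one bag — forcing width ≥ 3. Combining the bounds, tw(G) = 3.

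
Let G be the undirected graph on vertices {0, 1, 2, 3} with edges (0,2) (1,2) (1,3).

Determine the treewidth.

A width-1 tree decomposition is:
Bags: B1 = {0, 2}  B2 = {1, 2}  B3 = {1, 3}
Tree: B1–B2, B2–B3
Every bag has size at most 2, so the width is 2 − 1 = 1 and tw(G) ≤ 1. Any graph with an edge has treewidth ≥ 1, and G has the edge 0–2. The upper and lower bounds meet at 1, so that is the treewidth.

1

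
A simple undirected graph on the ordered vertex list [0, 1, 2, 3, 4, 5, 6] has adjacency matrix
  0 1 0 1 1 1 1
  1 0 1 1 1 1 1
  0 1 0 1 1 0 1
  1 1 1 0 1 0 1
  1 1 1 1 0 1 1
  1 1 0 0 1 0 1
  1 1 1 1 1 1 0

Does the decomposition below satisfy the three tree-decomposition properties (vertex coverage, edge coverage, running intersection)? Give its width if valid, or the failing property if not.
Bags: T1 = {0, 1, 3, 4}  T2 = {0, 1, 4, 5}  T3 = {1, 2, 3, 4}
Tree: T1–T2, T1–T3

No — vertex 6 appears in no bag.

A tree decomposition must satisfy three properties: every vertex lies in some bag; for every edge, both endpoints lie together in some bag; and for every vertex, the bags containing it form a connected subtree. Here vertex 6 appears in no bag, so the decomposition is invalid.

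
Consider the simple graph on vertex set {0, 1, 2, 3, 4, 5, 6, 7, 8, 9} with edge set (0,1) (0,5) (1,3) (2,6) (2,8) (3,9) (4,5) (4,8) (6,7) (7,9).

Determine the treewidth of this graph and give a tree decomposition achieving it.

Treewidth 2.
One such decomposition:
Bags: B1 = {0, 1, 5}  B2 = {1, 4, 5}  B3 = {1, 4, 8}  B4 = {1, 2, 8}  B5 = {1, 2, 6}  B6 = {1, 6, 7}  B7 = {1, 7, 9}  B8 = {1, 3, 9}
Tree: B1–B2, B2–B3, B3–B4, B4–B5, B5–B6, B6–B7, B7–B8

The largest bag has 3 vertices, giving width 2; this decomposition certifies tw(G) ≤ 2. Since 1–0–5–4–8–2–6–7–9–3–1 is a cycle in G, G is not acyclic. Forests are exactly the graphs of treewidth ≤ 1, so tw(G) ≥ 2. Combining the bounds, tw(G) = 2.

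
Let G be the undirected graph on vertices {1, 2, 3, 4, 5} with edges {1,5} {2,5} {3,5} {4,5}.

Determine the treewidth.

A width-1 tree decomposition is:
Bags: B1 = {1, 5}  B2 = {3, 5}  B3 = {4, 5}  B4 = {2, 5}
Tree: B1–B2, B2–B3, B3–B4
Each bag holds 2 vertices, so the decomposition has width 1, which upper-bounds the treewidth. Any graph with an edge has treewidth ≥ 1, and G has the edge 5–1. The upper and lower bounds meet at 1, so that is the treewidth.

1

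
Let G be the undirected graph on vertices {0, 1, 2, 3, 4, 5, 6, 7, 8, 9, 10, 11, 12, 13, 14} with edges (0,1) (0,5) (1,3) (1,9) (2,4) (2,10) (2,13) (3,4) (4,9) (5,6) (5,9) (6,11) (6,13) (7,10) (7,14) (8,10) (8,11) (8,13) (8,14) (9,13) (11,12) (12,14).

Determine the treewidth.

3

A width-3 tree decomposition is:
Bags: B1 = {0, 1, 3, 4}  B2 = {0, 1, 4, 9}  B3 = {0, 4, 5, 9}  B4 = {2, 4, 5, 9}  B5 = {2, 5, 9, 13}  B6 = {2, 5, 6, 13}  B7 = {2, 6, 10, 13}  B8 = {6, 8, 10, 13}  B9 = {6, 8, 10, 11}  B10 = {7, 8, 10, 11}  B11 = {7, 8, 11, 14}  B12 = {7, 11, 12, 14}
Tree: B1–B2, B2–B3, B3–B4, B4–B5, B5–B6, B6–B7, B7–B8, B8–B9, B9–B10, B10–B11, B11–B12
The largest bag has 4 vertices, giving width 3; this decomposition certifies tw(G) ≤ 3. For the lower bound: the 4 vertex sets {0,1,3}, {4}, {9}, {2,5,6,13} are disjoint, each induces a connected subgraph, and every pair is joined by at least one edge of G. Contracting each set to a single vertex therefore yields K_{4} as a minor, and since treewidth is minor-monotone, tw(G) ≥ tw(K_{4}) = 3. Hence tw(G) = 3 exactly.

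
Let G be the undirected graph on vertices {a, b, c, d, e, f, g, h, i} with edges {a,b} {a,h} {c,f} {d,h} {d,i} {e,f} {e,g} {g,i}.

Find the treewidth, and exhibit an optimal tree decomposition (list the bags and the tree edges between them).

Treewidth 1.
One optimal decomposition is:
Bags: B1 = {a, b}  B2 = {a, h}  B3 = {d, h}  B4 = {d, i}  B5 = {g, i}  B6 = {e, g}  B7 = {e, f}  B8 = {c, f}
Tree: B1–B2, B2–B3, B3–B4, B4–B5, B5–B6, B6–B7, B7–B8

Every bag has size at most 2, so the width is 2 − 1 = 1 and tw(G) ≤ 1. Since G has at least one edge (e.g. b–a), it is not an edgeless graph, so tw(G) ≥ 1. Therefore the treewidth is 1.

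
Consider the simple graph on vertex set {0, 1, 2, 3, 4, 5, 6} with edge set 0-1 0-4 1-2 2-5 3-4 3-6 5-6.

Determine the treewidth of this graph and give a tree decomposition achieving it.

Treewidth 2.
Bags: B1 = {3, 4, 6}  B2 = {4, 5, 6}  B3 = {2, 4, 5}  B4 = {1, 2, 4}  B5 = {0, 1, 4}
Tree: B1–B2, B2–B3, B3–B4, B4–B5

The largest bag has 3 vertices, giving width 2; this decomposition certifies tw(G) ≤ 2. The edges 4–3–6–5–2–1–0–4 form a cycle, so G is not a tree and its treewidth is at least 2. Hence tw(G) = 2 exactly.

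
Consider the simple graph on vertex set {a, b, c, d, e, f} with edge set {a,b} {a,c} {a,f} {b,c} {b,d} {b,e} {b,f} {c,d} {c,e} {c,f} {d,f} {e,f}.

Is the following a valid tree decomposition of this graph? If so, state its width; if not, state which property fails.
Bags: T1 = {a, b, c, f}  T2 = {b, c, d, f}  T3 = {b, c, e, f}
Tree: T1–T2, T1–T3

Vertex coverage: the bags together contain {a, b, c, d, e, f}, the full vertex set. Edge coverage: each edge of G has both endpoints in at least one bag. Running intersection: for every vertex, the bags containing it form a connected subtree. All three properties hold, so this is a valid tree decomposition of width max|bag| − 1 = 3, and hence tw(G) ≤ 3.

Yes; width 3.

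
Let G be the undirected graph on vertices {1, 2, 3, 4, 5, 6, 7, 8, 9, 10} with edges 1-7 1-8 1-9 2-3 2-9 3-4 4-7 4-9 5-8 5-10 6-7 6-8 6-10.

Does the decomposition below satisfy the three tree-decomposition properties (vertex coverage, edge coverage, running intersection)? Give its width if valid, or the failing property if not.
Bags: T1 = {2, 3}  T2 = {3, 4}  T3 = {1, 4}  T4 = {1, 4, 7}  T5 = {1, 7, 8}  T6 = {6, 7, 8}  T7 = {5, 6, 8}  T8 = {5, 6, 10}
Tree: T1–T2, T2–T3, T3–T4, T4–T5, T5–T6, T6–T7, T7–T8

A tree decomposition must satisfy three properties: every vertex lies in some bag; for every edge, both endpoints lie together in some bag; and for every vertex, the bags containing it form a connected subtree. Here vertex 9 appears in no bag, so the decomposition is invalid.

No — vertex 9 appears in no bag.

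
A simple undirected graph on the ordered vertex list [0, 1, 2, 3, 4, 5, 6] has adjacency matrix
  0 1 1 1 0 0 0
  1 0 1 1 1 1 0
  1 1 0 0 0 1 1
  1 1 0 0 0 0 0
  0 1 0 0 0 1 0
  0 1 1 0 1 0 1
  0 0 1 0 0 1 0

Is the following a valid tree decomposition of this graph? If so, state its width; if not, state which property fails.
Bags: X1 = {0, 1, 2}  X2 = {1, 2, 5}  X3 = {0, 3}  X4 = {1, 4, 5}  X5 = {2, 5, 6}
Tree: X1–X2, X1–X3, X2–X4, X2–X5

No — edge (1,3) lies in no bag.

A tree decomposition must satisfy three properties: every vertex lies in some bag; for every edge, both endpoints lie together in some bag; and for every vertex, the bags containing it form a connected subtree. Here edge (1,3) lies in no bag, so the decomposition is invalid.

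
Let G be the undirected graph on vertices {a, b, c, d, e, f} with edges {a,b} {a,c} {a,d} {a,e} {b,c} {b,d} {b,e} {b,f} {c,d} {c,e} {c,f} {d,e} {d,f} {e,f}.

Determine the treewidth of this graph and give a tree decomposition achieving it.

The largest bag has 5 vertices, giving width 4; this decomposition certifies tw(G) ≤ 4. On the other hand G contains the 5-clique {b, c, d, e, f}. A clique must lie in a single bag of any decomposition, so no decomposition can have width below 4. Therefore the treewidth is 4.

Treewidth 4.
One such decomposition:
Bags: B1 = {a, b, c, d, e}  B2 = {b, c, d, e, f}
Tree: B1–B2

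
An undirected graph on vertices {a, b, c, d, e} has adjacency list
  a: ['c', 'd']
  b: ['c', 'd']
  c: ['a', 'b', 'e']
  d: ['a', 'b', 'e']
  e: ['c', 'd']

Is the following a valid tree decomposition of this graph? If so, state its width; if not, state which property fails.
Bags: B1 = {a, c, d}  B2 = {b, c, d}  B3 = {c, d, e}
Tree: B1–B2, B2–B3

Yes; width 2.

Vertex coverage: the bags together contain {a, b, c, d, e}, the full vertex set. Edge coverage: each edge of G has both endpoints in at least one bag. Running intersection: for every vertex, the bags containing it form a connected subtree. All three properties hold, so this is a valid tree decomposition of width max|bag| − 1 = 2, and hence tw(G) ≤ 2.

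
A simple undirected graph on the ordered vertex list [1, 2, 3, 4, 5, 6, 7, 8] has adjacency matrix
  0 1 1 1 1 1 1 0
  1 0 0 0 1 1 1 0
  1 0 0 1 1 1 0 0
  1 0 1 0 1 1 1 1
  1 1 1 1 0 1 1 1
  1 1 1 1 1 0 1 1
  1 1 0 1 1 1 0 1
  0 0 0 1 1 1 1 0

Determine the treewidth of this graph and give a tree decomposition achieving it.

Each bag holds 5 vertices, so the decomposition has width 4, which upper-bounds the treewidth. Conversely, {4, 5, 6, 7, 8} is a clique of size 5, and the vertices of any clique must share a bag in every tree decomposition; so some bag has ≥ 5 vertices and tw(G) ≥ 4. Combining the bounds, tw(G) = 4.

Treewidth 4.
One such decomposition:
Bags: B1 = {1, 4, 5, 6, 7}  B2 = {4, 5, 6, 7, 8}  B3 = {1, 3, 4, 5, 6}  B4 = {1, 2, 5, 6, 7}
Tree: B1–B2, B1–B3, B1–B4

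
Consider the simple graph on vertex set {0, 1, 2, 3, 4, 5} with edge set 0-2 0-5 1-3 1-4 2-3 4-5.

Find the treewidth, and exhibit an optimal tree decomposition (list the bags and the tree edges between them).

Treewidth 2.
One optimal decomposition is:
Bags: B1 = {1, 2, 3}  B2 = {1, 2, 4}  B3 = {2, 4, 5}  B4 = {0, 2, 5}
Tree: B1–B2, B2–B3, B3–B4

Each bag holds 3 vertices, so the decomposition has width 2, which upper-bounds the treewidth. The edges 2–3–1–4–5–0–2 form a cycle, so G is not a tree and its treewidth is at least 2. The upper and lower bounds meet at 2, so that is the treewidth.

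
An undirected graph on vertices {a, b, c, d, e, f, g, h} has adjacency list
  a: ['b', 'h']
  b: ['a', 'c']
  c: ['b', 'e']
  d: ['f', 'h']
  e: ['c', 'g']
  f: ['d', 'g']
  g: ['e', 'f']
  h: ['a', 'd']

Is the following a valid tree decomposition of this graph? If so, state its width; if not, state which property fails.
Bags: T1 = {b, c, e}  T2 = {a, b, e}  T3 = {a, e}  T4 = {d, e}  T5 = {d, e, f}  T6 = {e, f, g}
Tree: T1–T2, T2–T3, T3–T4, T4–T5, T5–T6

No — vertex h appears in no bag.

A tree decomposition must satisfy three properties: every vertex lies in some bag; for every edge, both endpoints lie together in some bag; and for every vertex, the bags containing it form a connected subtree. Here vertex h appears in no bag, so the decomposition is invalid.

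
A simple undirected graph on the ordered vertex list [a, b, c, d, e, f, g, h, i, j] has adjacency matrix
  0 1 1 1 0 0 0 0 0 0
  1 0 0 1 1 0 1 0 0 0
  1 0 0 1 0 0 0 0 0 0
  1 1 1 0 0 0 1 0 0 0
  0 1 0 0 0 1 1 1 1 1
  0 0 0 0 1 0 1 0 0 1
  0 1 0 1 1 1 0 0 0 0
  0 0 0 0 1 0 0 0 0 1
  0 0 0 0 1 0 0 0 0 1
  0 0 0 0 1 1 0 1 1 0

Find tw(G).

A width-2 tree decomposition is:
Bags: B1 = {e, f, g}  B2 = {b, e, g}  B3 = {e, f, j}  B4 = {b, d, g}  B5 = {a, b, d}  B6 = {e, i, j}  B7 = {e, h, j}  B8 = {a, c, d}
Tree: B1–B2, B1–B3, B2–B4, B4–B5, B3–B6, B6–B7, B5–B8
The largest bag has 3 vertices, giving width 2; this decomposition certifies tw(G) ≤ 2. For the lower bound, the 3 vertices {b, d, g} are pairwise adjacent, and any tree decomposition puts a clique entirely inside one bag — forcing width ≥ 2. Hence tw(G) = 2 exactly.

2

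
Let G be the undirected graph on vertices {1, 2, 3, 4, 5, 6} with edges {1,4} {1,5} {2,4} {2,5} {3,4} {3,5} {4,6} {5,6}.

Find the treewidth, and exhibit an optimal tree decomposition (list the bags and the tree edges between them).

Every bag has size at most 3, so the width is 3 − 1 = 2 and tw(G) ≤ 2. For the lower bound, G contains the cycle 6–5–1–4–6, so G is not a forest; only forests have treewidth ≤ 1, hence tw(G) ≥ 2. Combining the bounds, tw(G) = 2.

Treewidth 2.
One such decomposition:
Bags: B1 = {4, 5, 6}  B2 = {1, 4, 5}  B3 = {2, 4, 5}  B4 = {3, 4, 5}
Tree: B1–B2, B2–B3, B3–B4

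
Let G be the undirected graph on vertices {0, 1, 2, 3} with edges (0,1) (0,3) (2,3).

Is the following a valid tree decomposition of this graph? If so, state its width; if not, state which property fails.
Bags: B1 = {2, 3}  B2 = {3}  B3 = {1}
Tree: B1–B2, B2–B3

No — vertex 0 appears in no bag.

A tree decomposition must satisfy three properties: every vertex lies in some bag; for every edge, both endpoints lie together in some bag; and for every vertex, the bags containing it form a connected subtree. Here vertex 0 appears in no bag, so the decomposition is invalid.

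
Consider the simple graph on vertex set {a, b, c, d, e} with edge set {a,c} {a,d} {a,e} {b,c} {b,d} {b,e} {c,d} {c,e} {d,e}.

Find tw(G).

A width-3 tree decomposition is:
Bags: B1 = {a, c, d, e}  B2 = {b, c, d, e}
Tree: B1–B2
The largest bag has 4 vertices, giving width 3; this decomposition certifies tw(G) ≤ 3. For the lower bound, the 4 vertices {a, c, d, e} are pairwise adjacent, and any tree decomposition puts a clique entirely inside one bag — forcing width ≥ 3. Therefore the treewidth is 3.

3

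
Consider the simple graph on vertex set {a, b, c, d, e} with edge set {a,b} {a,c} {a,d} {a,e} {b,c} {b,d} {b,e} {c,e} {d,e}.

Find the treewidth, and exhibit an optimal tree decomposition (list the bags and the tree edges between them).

Every bag has size at most 4, so the width is 4 − 1 = 3 and tw(G) ≤ 3. For the lower bound, the 4 vertices {a, b, d, e} are pairwise adjacent, and any tree decomposition puts a clique entirely inside one bag — forcing width ≥ 3. The upper and lower bounds meet at 3, so that is the treewidth.

Treewidth 3.
One such decomposition:
Bags: B1 = {a, b, c, e}  B2 = {a, b, d, e}
Tree: B1–B2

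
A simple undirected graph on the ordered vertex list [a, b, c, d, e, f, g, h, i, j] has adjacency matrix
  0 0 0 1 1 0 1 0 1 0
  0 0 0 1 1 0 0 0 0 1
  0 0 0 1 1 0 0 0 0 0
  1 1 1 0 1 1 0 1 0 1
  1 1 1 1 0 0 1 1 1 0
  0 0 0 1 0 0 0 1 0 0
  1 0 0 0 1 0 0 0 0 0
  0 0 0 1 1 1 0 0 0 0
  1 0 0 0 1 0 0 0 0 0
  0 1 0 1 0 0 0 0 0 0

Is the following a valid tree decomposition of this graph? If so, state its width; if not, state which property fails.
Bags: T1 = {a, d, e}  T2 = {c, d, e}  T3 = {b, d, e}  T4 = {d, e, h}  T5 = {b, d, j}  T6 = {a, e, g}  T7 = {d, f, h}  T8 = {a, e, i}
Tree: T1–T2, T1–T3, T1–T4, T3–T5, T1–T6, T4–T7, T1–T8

Checking the three conditions: (i) the bags cover all of {a, b, c, d, e, f, g, h, i, j}; (ii) for each edge, some bag contains both endpoints; (iii) the bags containing any fixed vertex form a subtree. All hold, so the decomposition is valid with width 3 − 1 = 2.

Yes; width 2.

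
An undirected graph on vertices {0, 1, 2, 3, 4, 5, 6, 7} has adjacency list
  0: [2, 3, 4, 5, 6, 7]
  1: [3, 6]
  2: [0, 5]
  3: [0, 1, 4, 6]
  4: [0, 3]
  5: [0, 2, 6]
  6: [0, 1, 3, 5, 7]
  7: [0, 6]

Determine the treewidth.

A width-2 tree decomposition is:
Bags: B1 = {1, 3, 6}  B2 = {0, 3, 6}  B3 = {0, 6, 7}  B4 = {0, 5, 6}  B5 = {0, 3, 4}  B6 = {0, 2, 5}
Tree: B1–B2, B2–B3, B2–B4, B2–B5, B4–B6
Each bag holds 3 vertices, so the decomposition has width 2, which upper-bounds the treewidth. Conversely, {0, 2, 5} is a clique of size 3, and the vertices of any clique must share a bag in every tree decomposition; so some bag has ≥ 3 vertices and tw(G) ≥ 2. The upper and lower bounds meet at 2, so that is the treewidth.

2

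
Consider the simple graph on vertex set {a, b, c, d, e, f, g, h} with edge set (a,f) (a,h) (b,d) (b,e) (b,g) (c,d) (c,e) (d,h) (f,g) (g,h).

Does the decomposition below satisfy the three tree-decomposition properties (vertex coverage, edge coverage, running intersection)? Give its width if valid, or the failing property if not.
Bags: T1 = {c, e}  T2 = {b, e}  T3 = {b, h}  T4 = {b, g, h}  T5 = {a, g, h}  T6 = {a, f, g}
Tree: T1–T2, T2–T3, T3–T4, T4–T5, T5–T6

A tree decomposition must satisfy three properties: every vertex lies in some bag; for every edge, both endpoints lie together in some bag; and for every vertex, the bags containing it form a connected subtree. Here vertex d appears in no bag, so the decomposition is invalid.

No — vertex d appears in no bag.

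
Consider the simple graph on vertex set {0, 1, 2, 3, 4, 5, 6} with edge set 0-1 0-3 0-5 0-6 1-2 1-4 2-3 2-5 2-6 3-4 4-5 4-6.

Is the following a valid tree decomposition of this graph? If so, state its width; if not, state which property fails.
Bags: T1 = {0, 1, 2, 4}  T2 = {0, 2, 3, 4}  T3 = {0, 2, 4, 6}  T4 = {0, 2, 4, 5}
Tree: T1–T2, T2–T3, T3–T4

Every vertex of G appears in some bag (union = {0, 1, 2, 3, 4, 5, 6}); every edge is covered by a bag; and for each vertex v the set of bags containing v is connected in the bag tree. The decomposition is therefore valid. The largest bag has 4 vertices, so the width is 3.

Yes; width 3.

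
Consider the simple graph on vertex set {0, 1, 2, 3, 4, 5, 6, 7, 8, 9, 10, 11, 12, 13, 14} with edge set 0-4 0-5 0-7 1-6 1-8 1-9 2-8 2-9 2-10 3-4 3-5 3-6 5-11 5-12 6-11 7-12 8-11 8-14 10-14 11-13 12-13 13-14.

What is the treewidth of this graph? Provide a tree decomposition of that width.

Treewidth 3.
One such decomposition:
Bags: B1 = {0, 4, 7, 12}  B2 = {0, 4, 5, 12}  B3 = {3, 4, 5, 12}  B4 = {3, 5, 12, 13}  B5 = {3, 5, 11, 13}  B6 = {3, 6, 11, 13}  B7 = {6, 11, 13, 14}  B8 = {6, 8, 11, 14}  B9 = {1, 6, 8, 14}  B10 = {1, 8, 10, 14}  B11 = {1, 2, 8, 10}  B12 = {1, 2, 9, 10}
Tree: B1–B2, B2–B3, B3–B4, B4–B5, B5–B6, B6–B7, B7–B8, B8–B9, B9–B10, B10–B11, B11–B12

The largest bag has 4 vertices, giving width 3; this decomposition certifies tw(G) ≤ 3. For the lower bound: the 4 vertex sets {0,4,7}, {12}, {5}, {3,6,11,13} are disjoint, each induces a connected subgraph, and every pair is joined by at least one edge of G. Contracting each set to a single vertex therefore yields K_{4} as a minor, and since treewidth is minor-monotone, tw(G) ≥ tw(K_{4}) = 3. Hence tw(G) = 3 exactly.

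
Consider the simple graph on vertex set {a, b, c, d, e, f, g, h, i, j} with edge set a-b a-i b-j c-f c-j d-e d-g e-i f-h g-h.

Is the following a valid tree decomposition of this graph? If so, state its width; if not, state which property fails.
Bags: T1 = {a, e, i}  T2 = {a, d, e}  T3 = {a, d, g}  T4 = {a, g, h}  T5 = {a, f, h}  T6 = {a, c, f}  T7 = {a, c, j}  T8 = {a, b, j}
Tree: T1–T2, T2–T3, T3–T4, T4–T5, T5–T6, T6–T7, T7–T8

Checking the three conditions: (i) the bags cover all of {a, b, c, d, e, f, g, h, i, j}; (ii) for each edge, some bag contains both endpoints; (iii) the bags containing any fixed vertex form a subtree. All hold, so the decomposition is valid with width 3 − 1 = 2.

Yes; width 2.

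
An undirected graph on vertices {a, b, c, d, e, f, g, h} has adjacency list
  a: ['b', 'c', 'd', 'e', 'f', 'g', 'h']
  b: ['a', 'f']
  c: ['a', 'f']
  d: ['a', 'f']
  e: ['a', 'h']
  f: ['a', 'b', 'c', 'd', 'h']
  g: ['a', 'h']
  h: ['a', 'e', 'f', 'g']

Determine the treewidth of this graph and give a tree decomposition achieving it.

Treewidth 2.
One such decomposition:
Bags: B1 = {a, g, h}  B2 = {a, f, h}  B3 = {a, d, f}  B4 = {a, e, h}  B5 = {a, b, f}  B6 = {a, c, f}
Tree: B1–B2, B2–B3, B1–B4, B3–B5, B5–B6

The largest bag has 3 vertices, giving width 2; this decomposition certifies tw(G) ≤ 2. Conversely, {a, g, h} is a clique of size 3, and the vertices of any clique must share a bag in every tree decomposition; so some bag has ≥ 3 vertices and tw(G) ≥ 2. Therefore the treewidth is 2.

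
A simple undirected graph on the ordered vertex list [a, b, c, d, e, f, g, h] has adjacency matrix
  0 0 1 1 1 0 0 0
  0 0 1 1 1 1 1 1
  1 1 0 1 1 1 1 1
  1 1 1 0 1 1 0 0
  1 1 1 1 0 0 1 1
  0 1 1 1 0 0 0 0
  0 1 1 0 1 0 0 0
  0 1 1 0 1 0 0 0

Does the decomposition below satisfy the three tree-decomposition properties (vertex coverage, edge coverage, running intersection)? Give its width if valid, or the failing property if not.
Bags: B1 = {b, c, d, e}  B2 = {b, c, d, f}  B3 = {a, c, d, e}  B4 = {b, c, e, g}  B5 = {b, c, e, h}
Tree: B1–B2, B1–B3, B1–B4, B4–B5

Checking the three conditions: (i) the bags cover all of {a, b, c, d, e, f, g, h}; (ii) for each edge, some bag contains both endpoints; (iii) the bags containing any fixed vertex form a subtree. All hold, so the decomposition is valid with width 4 − 1 = 3.

Yes; width 3.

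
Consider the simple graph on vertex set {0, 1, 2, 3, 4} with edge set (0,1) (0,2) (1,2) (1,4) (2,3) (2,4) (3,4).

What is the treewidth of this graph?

2

A width-2 tree decomposition is:
Bags: B1 = {1, 2, 4}  B2 = {2, 3, 4}  B3 = {0, 1, 2}
Tree: B1–B2, B1–B3
Every bag has size at most 3, so the width is 3 − 1 = 2 and tw(G) ≤ 2. Conversely, {0, 1, 2} is a clique of size 3, and the vertices of any clique must share a bag in every tree decomposition; so some bag has ≥ 3 vertices and tw(G) ≥ 2. Therefore the treewidth is 2.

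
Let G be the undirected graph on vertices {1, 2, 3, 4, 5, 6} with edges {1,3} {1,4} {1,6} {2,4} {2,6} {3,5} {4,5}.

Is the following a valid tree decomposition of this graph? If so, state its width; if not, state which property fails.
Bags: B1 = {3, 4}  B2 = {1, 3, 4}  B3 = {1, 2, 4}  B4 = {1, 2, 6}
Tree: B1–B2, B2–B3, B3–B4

A tree decomposition must satisfy three properties: every vertex lies in some bag; for every edge, both endpoints lie together in some bag; and for every vertex, the bags containing it form a connected subtree. Here vertex 5 appears in no bag, so the decomposition is invalid.

No — vertex 5 appears in no bag.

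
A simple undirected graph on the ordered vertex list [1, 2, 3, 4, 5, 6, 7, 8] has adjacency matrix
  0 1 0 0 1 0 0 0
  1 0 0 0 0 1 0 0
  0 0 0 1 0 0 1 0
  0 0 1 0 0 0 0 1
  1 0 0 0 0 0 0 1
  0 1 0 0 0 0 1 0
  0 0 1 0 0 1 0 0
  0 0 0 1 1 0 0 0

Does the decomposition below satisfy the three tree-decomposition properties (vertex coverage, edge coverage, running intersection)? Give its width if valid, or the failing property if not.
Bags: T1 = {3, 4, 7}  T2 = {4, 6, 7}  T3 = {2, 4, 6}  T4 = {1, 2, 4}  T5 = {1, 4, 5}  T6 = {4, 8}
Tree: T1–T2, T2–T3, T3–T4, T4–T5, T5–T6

No — edge (5,8) lies in no bag.

A tree decomposition must satisfy three properties: every vertex lies in some bag; for every edge, both endpoints lie together in some bag; and for every vertex, the bags containing it form a connected subtree. Here edge (5,8) lies in no bag, so the decomposition is invalid.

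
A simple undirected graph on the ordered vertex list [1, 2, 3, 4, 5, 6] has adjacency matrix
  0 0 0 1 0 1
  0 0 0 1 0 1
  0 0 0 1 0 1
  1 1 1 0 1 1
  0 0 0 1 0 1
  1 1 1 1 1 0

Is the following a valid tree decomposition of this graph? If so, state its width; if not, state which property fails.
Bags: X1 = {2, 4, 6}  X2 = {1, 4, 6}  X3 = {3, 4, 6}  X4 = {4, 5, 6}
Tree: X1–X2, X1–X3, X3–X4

Yes; width 2.

Checking the three conditions: (i) the bags cover all of {1, 2, 3, 4, 5, 6}; (ii) for each edge, some bag contains both endpoints; (iii) the bags containing any fixed vertex form a subtree. All hold, so the decomposition is valid with width 3 − 1 = 2.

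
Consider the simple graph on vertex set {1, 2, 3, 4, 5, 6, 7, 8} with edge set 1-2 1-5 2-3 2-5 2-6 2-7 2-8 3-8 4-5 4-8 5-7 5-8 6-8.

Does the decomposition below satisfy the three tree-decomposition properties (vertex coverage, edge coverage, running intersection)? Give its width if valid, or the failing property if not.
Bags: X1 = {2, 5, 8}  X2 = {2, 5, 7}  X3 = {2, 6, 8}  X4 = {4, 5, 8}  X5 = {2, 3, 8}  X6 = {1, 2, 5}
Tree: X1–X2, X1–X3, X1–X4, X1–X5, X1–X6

Checking the three conditions: (i) the bags cover all of {1, 2, 3, 4, 5, 6, 7, 8}; (ii) for each edge, some bag contains both endpoints; (iii) the bags containing any fixed vertex form a subtree. All hold, so the decomposition is valid with width 3 − 1 = 2.

Yes; width 2.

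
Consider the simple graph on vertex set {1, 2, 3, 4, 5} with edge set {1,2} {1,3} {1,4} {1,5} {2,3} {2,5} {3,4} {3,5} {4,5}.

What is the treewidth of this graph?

A width-3 tree decomposition is:
Bags: B1 = {1, 3, 4, 5}  B2 = {1, 2, 3, 5}
Tree: B1–B2
Each bag holds 4 vertices, so the decomposition has width 3, which upper-bounds the treewidth. On the other hand G contains the 4-clique {1, 2, 3, 5}. A clique must lie in a single bag of any decomposition, so no decomposition can have width below 3. Therefore the treewidth is 3.

3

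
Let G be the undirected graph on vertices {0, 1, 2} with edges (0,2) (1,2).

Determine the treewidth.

A width-1 tree decomposition is:
Bags: B1 = {1, 2}  B2 = {0, 2}
Tree: B1–B2
The largest bag has 2 vertices, giving width 1; this decomposition certifies tw(G) ≤ 1. G has an edge, so its treewidth is at least 1. The upper and lower bounds meet at 1, so that is the treewidth.

1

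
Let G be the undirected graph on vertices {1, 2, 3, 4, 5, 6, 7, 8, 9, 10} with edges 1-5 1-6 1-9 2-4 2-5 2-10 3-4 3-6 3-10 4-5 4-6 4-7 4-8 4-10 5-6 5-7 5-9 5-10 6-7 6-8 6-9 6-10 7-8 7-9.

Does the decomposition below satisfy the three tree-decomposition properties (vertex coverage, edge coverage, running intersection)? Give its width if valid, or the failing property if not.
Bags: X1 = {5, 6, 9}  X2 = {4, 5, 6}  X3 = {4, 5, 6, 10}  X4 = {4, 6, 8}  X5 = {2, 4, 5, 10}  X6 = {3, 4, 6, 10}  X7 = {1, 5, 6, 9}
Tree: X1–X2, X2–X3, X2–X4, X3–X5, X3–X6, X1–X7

No — vertex 7 appears in no bag.

A tree decomposition must satisfy three properties: every vertex lies in some bag; for every edge, both endpoints lie together in some bag; and for every vertex, the bags containing it form a connected subtree. Here vertex 7 appears in no bag, so the decomposition is invalid.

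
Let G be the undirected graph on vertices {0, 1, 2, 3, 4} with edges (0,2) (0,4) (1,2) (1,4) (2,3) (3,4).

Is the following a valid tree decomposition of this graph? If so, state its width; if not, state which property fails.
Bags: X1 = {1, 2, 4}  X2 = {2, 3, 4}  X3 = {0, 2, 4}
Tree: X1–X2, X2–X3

Yes; width 2.

Every vertex of G appears in some bag (union = {0, 1, 2, 3, 4}); every edge is covered by a bag; and for each vertex v the set of bags containing v is connected in the bag tree. The decomposition is therefore valid. The largest bag has 3 vertices, so the width is 2.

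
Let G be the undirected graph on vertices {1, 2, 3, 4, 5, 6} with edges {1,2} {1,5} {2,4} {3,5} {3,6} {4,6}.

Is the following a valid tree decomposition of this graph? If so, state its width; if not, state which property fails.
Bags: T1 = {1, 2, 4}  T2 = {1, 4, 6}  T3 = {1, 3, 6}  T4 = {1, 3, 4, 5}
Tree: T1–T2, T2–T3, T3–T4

No — bags containing vertex 4 are not connected in the tree.

A tree decomposition must satisfy three properties: every vertex lies in some bag; for every edge, both endpoints lie together in some bag; and for every vertex, the bags containing it form a connected subtree. Here bags containing vertex 4 are not connected in the tree, so the decomposition is invalid.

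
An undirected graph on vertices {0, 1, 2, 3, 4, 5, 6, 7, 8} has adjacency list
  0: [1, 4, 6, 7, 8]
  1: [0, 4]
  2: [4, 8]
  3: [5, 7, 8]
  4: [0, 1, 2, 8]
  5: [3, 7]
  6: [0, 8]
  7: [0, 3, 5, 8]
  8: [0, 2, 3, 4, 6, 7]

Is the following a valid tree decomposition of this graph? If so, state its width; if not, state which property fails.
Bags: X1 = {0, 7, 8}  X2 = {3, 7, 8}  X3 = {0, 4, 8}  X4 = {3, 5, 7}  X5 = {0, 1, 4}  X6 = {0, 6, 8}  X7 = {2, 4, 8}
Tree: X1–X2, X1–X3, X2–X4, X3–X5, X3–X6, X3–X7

Yes; width 2.

Checking the three conditions: (i) the bags cover all of {0, 1, 2, 3, 4, 5, 6, 7, 8}; (ii) for each edge, some bag contains both endpoints; (iii) the bags containing any fixed vertex form a subtree. All hold, so the decomposition is valid with width 3 − 1 = 2.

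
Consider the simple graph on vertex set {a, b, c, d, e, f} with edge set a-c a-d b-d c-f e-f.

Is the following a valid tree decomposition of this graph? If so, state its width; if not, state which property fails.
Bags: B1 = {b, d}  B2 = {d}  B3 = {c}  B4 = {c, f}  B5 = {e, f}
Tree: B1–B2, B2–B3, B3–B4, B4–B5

No — vertex a appears in no bag.

A tree decomposition must satisfy three properties: every vertex lies in some bag; for every edge, both endpoints lie together in some bag; and for every vertex, the bags containing it form a connected subtree. Here vertex a appears in no bag, so the decomposition is invalid.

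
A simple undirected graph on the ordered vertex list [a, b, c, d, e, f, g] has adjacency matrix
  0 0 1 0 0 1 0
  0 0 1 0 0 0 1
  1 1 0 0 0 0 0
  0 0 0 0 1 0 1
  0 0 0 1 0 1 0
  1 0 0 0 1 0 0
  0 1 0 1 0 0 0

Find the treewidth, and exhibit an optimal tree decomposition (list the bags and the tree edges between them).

Treewidth 2.
Bags: B1 = {d, e, g}  B2 = {b, e, g}  B3 = {b, c, e}  B4 = {a, c, e}  B5 = {a, e, f}
Tree: B1–B2, B2–B3, B3–B4, B4–B5

Every bag has size at most 3, so the width is 3 − 1 = 2 and tw(G) ≤ 2. Since e–d–g–b–c–a–f–e is a cycle in G, G is not acyclic. Forests are exactly the graphs of treewidth ≤ 1, so tw(G) ≥ 2. Therefore the treewidth is 2.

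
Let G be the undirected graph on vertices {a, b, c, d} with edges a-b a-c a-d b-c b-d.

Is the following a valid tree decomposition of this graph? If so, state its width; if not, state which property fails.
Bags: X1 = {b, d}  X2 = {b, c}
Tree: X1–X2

No — vertex a appears in no bag.

A tree decomposition must satisfy three properties: every vertex lies in some bag; for every edge, both endpoints lie together in some bag; and for every vertex, the bags containing it form a connected subtree. Here vertex a appears in no bag, so the decomposition is invalid.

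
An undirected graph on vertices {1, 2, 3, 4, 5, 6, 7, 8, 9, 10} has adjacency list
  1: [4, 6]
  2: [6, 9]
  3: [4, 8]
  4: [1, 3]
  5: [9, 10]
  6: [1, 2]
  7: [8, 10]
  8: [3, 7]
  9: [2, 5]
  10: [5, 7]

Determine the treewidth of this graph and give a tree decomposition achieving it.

Each bag holds 3 vertices, so the decomposition has width 2, which upper-bounds the treewidth. The edges 9–5–10–7–8–3–4–1–6–2–9 form a cycle, so G is not a tree and its treewidth is at least 2. The upper and lower bounds meet at 2, so that is the treewidth.

Treewidth 2.
One optimal decomposition is:
Bags: B1 = {5, 9, 10}  B2 = {7, 9, 10}  B3 = {7, 8, 9}  B4 = {3, 8, 9}  B5 = {3, 4, 9}  B6 = {1, 4, 9}  B7 = {1, 6, 9}  B8 = {2, 6, 9}
Tree: B1–B2, B2–B3, B3–B4, B4–B5, B5–B6, B6–B7, B7–B8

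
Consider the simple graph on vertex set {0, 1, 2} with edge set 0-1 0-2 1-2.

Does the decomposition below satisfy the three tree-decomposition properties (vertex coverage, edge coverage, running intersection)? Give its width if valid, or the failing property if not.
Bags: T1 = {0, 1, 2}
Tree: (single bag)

Yes; width 2.

Every vertex of G appears in some bag (union = {0, 1, 2}); every edge is covered by a bag; and for each vertex v the set of bags containing v is connected in the bag tree. The decomposition is therefore valid. The largest bag has 3 vertices, so the width is 2.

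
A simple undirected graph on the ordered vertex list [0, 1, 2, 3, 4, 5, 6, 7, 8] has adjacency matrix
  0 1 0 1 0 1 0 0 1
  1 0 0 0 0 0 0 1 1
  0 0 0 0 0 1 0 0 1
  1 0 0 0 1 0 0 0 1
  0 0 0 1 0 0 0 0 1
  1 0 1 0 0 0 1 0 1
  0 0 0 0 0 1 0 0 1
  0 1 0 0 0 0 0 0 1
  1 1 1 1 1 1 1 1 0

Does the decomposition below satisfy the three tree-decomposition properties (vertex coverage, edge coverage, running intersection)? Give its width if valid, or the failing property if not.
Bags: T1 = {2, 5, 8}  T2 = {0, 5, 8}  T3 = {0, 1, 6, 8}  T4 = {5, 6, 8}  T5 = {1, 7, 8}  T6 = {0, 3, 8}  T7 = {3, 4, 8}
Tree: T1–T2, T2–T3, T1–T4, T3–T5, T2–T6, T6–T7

No — bags containing vertex 6 are not connected in the tree.

A tree decomposition must satisfy three properties: every vertex lies in some bag; for every edge, both endpoints lie together in some bag; and for every vertex, the bags containing it form a connected subtree. Here bags containing vertex 6 are not connected in the tree, so the decomposition is invalid.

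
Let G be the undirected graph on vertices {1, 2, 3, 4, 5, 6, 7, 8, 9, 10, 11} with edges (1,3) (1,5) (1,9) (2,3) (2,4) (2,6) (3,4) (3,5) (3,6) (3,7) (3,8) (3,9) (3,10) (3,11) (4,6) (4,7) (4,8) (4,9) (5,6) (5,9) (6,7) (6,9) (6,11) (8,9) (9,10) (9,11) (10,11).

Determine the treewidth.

3

A width-3 tree decomposition is:
Bags: B1 = {3, 6, 9, 11}  B2 = {3, 4, 6, 9}  B3 = {2, 3, 4, 6}  B4 = {3, 4, 8, 9}  B5 = {3, 4, 6, 7}  B6 = {3, 5, 6, 9}  B7 = {1, 3, 5, 9}  B8 = {3, 9, 10, 11}
Tree: B1–B2, B2–B3, B2–B4, B2–B5, B2–B6, B6–B7, B1–B8
Each bag holds 4 vertices, so the decomposition has width 3, which upper-bounds the treewidth. For the lower bound, the 4 vertices {3, 4, 8, 9} are pairwise adjacent, and any tree decomposition puts a clique entirely inside one bag — forcing width ≥ 3. Combining the bounds, tw(G) = 3.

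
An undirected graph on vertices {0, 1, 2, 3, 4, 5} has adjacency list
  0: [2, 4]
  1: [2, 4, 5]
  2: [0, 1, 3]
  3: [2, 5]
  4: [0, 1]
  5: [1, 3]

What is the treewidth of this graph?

2

A width-2 tree decomposition is:
Bags: B1 = {2, 3, 5}  B2 = {1, 2, 5}  B3 = {0, 1, 2}  B4 = {0, 1, 4}
Tree: B1–B2, B2–B3, B3–B4
The largest bag has 3 vertices, giving width 2; this decomposition certifies tw(G) ≤ 2. Since 3–5–1–2–3 is a cycle in G, G is not acyclic. Forests are exactly the graphs of treewidth ≤ 1, so tw(G) ≥ 2. Therefore the treewidth is 2.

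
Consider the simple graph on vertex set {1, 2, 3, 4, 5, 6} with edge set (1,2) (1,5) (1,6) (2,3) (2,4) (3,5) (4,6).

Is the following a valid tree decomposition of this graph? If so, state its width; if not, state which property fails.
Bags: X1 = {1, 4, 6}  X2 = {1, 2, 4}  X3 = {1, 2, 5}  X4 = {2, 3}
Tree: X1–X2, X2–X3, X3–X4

A tree decomposition must satisfy three properties: every vertex lies in some bag; for every edge, both endpoints lie together in some bag; and for every vertex, the bags containing it form a connected subtree. Here edge (5,3) lies in no bag, so the decomposition is invalid.

No — edge (5,3) lies in no bag.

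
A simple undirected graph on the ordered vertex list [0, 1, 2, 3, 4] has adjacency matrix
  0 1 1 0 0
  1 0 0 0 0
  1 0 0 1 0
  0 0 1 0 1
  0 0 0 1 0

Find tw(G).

A width-1 tree decomposition is:
Bags: B1 = {3, 4}  B2 = {2, 3}  B3 = {0, 2}  B4 = {0, 1}
Tree: B1–B2, B2–B3, B3–B4
Each bag holds 2 vertices, so the decomposition has width 1, which upper-bounds the treewidth. Any graph with an edge has treewidth ≥ 1, and G has the edge 4–3. Hence tw(G) = 1 exactly.

1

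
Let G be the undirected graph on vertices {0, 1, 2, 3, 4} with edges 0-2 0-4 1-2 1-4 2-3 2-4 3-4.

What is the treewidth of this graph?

2

A width-2 tree decomposition is:
Bags: B1 = {1, 2, 4}  B2 = {2, 3, 4}  B3 = {0, 2, 4}
Tree: B1–B2, B2–B3
Every bag has size at most 3, so the width is 3 − 1 = 2 and tw(G) ≤ 2. Conversely, {0, 2, 4} is a clique of size 3, and the vertices of any clique must share a bag in every tree decomposition; so some bag has ≥ 3 vertices and tw(G) ≥ 2. Hence tw(G) = 2 exactly.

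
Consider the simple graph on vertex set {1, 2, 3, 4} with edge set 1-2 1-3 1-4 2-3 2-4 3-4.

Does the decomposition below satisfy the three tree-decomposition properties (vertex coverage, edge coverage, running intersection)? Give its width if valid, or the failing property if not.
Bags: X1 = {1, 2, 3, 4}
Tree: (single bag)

Every vertex of G appears in some bag (union = {1, 2, 3, 4}); every edge is covered by a bag; and for each vertex v the set of bags containing v is connected in the bag tree. The decomposition is therefore valid. The largest bag has 4 vertices, so the width is 3.

Yes; width 3.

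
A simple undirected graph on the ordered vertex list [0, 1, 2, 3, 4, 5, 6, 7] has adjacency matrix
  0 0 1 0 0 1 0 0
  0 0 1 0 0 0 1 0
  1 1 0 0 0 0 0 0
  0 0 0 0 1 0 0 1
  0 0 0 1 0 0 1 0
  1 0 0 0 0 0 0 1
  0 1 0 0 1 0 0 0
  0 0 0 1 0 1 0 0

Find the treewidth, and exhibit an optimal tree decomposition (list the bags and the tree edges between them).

Treewidth 2.
Bags: B1 = {0, 5, 7}  B2 = {0, 2, 7}  B3 = {1, 2, 7}  B4 = {1, 6, 7}  B5 = {4, 6, 7}  B6 = {3, 4, 7}
Tree: B1–B2, B2–B3, B3–B4, B4–B5, B5–B6

The largest bag has 3 vertices, giving width 2; this decomposition certifies tw(G) ≤ 2. For the lower bound, G contains the cycle 7–5–0–2–1–6–4–3–7, so G is not a forest; only forests have treewidth ≤ 1, hence tw(G) ≥ 2. Therefore the treewidth is 2.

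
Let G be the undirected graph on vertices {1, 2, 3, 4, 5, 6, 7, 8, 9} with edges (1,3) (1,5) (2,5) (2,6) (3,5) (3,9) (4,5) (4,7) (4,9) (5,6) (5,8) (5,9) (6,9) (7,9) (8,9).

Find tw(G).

A width-2 tree decomposition is:
Bags: B1 = {5, 6, 9}  B2 = {4, 5, 9}  B3 = {3, 5, 9}  B4 = {1, 3, 5}  B5 = {5, 8, 9}  B6 = {2, 5, 6}  B7 = {4, 7, 9}
Tree: B1–B2, B1–B3, B3–B4, B3–B5, B1–B6, B2–B7
Each bag holds 3 vertices, so the decomposition has width 2, which upper-bounds the treewidth. On the other hand G contains the 3-clique {1, 3, 5}. A clique must lie in a single bag of any decomposition, so no decomposition can have width below 2. Hence tw(G) = 2 exactly.

2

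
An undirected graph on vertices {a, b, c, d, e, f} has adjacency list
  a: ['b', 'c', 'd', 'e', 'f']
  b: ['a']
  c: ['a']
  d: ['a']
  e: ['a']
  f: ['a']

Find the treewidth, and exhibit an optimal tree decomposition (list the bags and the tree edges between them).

Treewidth 1.
One optimal decomposition is:
Bags: B1 = {a, e}  B2 = {a, b}  B3 = {a, f}  B4 = {a, c}  B5 = {a, d}
Tree: B1–B2, B1–B3, B1–B4, B4–B5

Every bag has size at most 2, so the width is 2 − 1 = 1 and tw(G) ≤ 1. Any graph with an edge has treewidth ≥ 1, and G has the edge a–e. The upper and lower bounds meet at 1, so that is the treewidth.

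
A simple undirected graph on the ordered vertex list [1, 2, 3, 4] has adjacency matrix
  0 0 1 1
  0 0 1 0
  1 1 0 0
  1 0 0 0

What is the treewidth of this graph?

1

A width-1 tree decomposition is:
Bags: B1 = {2, 3}  B2 = {1, 3}  B3 = {1, 4}
Tree: B1–B2, B2–B3
Every bag has size at most 2, so the width is 2 − 1 = 1 and tw(G) ≤ 1. G has an edge, so its treewidth is at least 1. Hence tw(G) = 1 exactly.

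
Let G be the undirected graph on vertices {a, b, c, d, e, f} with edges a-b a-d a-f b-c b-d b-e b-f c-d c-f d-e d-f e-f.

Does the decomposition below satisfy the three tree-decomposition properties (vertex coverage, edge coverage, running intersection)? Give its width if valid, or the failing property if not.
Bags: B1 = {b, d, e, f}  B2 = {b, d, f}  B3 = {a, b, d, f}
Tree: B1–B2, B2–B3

No — vertex c appears in no bag.

A tree decomposition must satisfy three properties: every vertex lies in some bag; for every edge, both endpoints lie together in some bag; and for every vertex, the bags containing it form a connected subtree. Here vertex c appears in no bag, so the decomposition is invalid.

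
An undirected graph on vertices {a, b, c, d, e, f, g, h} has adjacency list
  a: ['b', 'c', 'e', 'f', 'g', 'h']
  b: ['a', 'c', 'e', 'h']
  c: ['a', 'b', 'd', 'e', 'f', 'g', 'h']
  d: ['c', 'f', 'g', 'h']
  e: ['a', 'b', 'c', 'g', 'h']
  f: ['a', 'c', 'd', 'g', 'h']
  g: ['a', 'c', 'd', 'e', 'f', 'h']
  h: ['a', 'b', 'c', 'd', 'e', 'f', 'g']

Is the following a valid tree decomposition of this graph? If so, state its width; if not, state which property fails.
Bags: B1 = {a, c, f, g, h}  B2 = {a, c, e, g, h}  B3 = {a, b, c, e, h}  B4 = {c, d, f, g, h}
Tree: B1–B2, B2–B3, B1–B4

Yes; width 4.

Every vertex of G appears in some bag (union = {a, b, c, d, e, f, g, h}); every edge is covered by a bag; and for each vertex v the set of bags containing v is connected in the bag tree. The decomposition is therefore valid. The largest bag has 5 vertices, so the width is 4.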